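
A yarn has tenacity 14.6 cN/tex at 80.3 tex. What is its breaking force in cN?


Formula: Breaking force = Tenacity * Linear density
F = 14.6 cN/tex * 80.3 tex
F = 1172.38 cN

1172.38 cN


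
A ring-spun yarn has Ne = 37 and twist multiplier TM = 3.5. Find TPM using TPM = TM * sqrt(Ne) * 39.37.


Formula: TPM = TM * sqrt(Ne) * 39.37
Step 1: sqrt(Ne) = sqrt(37) = 6.0828
Step 2: TM * sqrt(Ne) = 3.5 * 6.0828 = 21.2898
Step 3: TPM = 21.2898 * 39.37 = 838 twists/m

838 twists/m


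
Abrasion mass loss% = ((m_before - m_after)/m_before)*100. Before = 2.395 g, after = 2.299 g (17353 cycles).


Formula: Mass loss% = ((m_before - m_after) / m_before) * 100
Step 1: Mass loss = 2.395 - 2.299 = 0.096 g
Step 2: Ratio = 0.096 / 2.395 = 0.0400835
Step 3: Mass loss% = 0.0400835 * 100 = 4.00835% ≈ 4.01%

4.01%


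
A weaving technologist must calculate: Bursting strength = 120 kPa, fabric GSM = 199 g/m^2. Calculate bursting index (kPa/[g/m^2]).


Formula: Bursting Index = Bursting Strength / Fabric GSM
BI = 120 kPa / 199 g/m^2
BI = 0.603 kPa/(g/m^2)

0.603 kPa/(g/m^2)


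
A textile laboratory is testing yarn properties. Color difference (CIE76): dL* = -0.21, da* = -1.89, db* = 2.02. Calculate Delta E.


Formula: Delta E = sqrt(dL*^2 + da*^2 + db*^2)
Step 1: dL*^2 = (-0.21)^2 = 0.0441
Step 2: da*^2 = (-1.89)^2 = 3.5721
Step 3: db*^2 = 2.02^2 = 4.0804
Step 4: Sum = 0.0441 + 3.5721 + 4.0804 = 7.6966
Step 5: Delta E = sqrt(7.6966) = 2.77

2.77 Delta E


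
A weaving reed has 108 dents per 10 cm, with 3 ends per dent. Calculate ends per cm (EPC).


Formula: EPC = (dents per 10 cm * ends per dent) / 10
Step 1: Total ends per 10 cm = 108 * 3 = 324
Step 2: EPC = 324 / 10 = 32.4 ends/cm

32.4 ends/cm


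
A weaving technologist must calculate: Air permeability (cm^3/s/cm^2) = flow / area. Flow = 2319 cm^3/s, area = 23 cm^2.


Formula: Air Permeability = Airflow / Test Area
AP = 2319 cm^3/s / 23 cm^2
AP = 100.8 cm^3/s/cm^2

100.8 cm^3/s/cm^2


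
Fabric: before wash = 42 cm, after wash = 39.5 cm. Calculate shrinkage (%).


Formula: Shrinkage% = ((L_before - L_after) / L_before) * 100
Step 1: Shrinkage = 42 - 39.5 = 2.5 cm
Step 2: Shrinkage% = (2.5 / 42) * 100
Step 3: Shrinkage% = 0.059524 * 100 = 5.9524% ≈ 6.0%

6.0%


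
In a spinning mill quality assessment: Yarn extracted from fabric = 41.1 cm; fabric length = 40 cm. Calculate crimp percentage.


Formula: Crimp% = ((L_yarn - L_fabric) / L_fabric) * 100
Step 1: Extension = 41.1 - 40 = 1.1 cm
Step 2: Crimp% = (1.1 / 40) * 100
Step 3: Crimp% = 0.0275 * 100 = 2.75% ≈ 2.8%

2.8%


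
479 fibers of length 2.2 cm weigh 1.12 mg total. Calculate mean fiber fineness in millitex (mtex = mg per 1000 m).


Formula: fineness (mtex) = mass (mg) / total length (km) = (mass_mg / total_length_m) * 1000
Step 1: Convert fiber length: 2.2 cm = 0.022 m
Step 2: Total fiber length = 479 * 0.022 = 10.538 m
Step 3: Linear density = 1.12 mg / 10.538 m = 0.1063 mg/m
Step 4: fineness = 0.1063 * 1000 = 106.3 mtex

106.3 mtex


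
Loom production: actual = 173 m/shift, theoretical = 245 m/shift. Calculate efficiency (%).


Formula: Efficiency% = (Actual output / Theoretical output) * 100
Efficiency% = (173 / 245) * 100
Efficiency% = 0.706122 * 100 = 70.6122% ≈ 70.6%

70.6%


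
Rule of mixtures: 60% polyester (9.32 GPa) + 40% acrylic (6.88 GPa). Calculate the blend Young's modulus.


Formula: Blend property = (fraction_A * property_A) + (fraction_B * property_B)
Step 1: Contribution A = 60/100 * 9.32 GPa = 5.592 GPa
Step 2: Contribution B = 40/100 * 6.88 GPa = 2.752 GPa
Step 3: Blend Young's modulus = 5.592 + 2.752 = 8.344 GPa

8.344 GPa


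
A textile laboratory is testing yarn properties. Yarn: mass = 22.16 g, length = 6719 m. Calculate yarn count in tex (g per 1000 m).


Formula: Tex = (mass_g / length_m) * 1000
Substituting: Tex = (22.16 / 6719) * 1000
Intermediate: 22.16 / 6719 = 0.00329811 g/m
Tex = 0.00329811 * 1000 = 3.30 tex

3.30 tex


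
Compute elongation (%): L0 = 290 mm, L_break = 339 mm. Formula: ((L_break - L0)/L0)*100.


Formula: Elongation (%) = ((L_break - L0) / L0) * 100
Step 1: Extension = 339 - 290 = 49 mm
Step 2: Elongation = (49 / 290) * 100
Step 3: Elongation = 0.168966 * 100 = 16.8966% ≈ 16.9%

16.9%


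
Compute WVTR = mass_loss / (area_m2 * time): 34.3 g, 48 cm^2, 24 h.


Formula: WVTR = mass_loss / (area * time)
Step 1: Convert area: 48 cm^2 = 0.0048 m^2
Step 2: WVTR = 34.3 g / (0.0048 m^2 * 24 h)
Step 3: WVTR = 34.3 / 0.1152 = 297.7 g/m^2/h

297.7 g/m^2/h


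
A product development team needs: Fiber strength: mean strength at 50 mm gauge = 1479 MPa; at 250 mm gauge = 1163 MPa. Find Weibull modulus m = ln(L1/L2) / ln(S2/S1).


Formula: m = ln(L1/L2) / ln(S2/S1)
Step 1: ln(L1/L2) = ln(50/250) = -1.60944
Step 2: S2/S1 = 1163/1479 = 0.78634
Step 3: ln(S2/S1) = ln(0.78634) = -0.24037
Step 4: m = -1.60944 / -0.24037 = 6.70

6.70 (Weibull m)


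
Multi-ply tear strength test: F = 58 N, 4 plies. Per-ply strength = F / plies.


Formula: Per-ply strength = Total force / Number of plies
Per-ply = 58 N / 4
Per-ply = 14.5 N

14.5 N


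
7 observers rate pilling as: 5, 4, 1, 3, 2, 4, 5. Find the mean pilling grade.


Formula: Mean = sum / count
Sum = 5 + 4 + 1 + 3 + 2 + 4 + 5 = 24
Mean = 24 / 7 = 3.4

3.4


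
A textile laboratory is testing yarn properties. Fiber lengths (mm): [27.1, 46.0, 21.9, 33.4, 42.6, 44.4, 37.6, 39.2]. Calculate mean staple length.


Formula: Mean = sum of lengths / count
Sum = 27.1 + 46.0 + 21.9 + 33.4 + 42.6 + 44.4 + 37.6 + 39.2
Sum = 292.2 mm
Mean = 292.2 / 8 = 36.53 mm

36.53 mm


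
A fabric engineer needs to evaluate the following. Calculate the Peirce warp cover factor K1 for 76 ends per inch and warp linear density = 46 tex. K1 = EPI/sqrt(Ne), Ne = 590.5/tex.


Formula: K1 = EPI / sqrt(Ne), with Ne = 590.5 / tex_warp
Step 1: Ne = 590.5 / 46 = 12.837
Step 2: sqrt(Ne) = sqrt(12.837) = 3.5829
Step 3: K1 = 76 / 3.5829 = 21.2

21.2


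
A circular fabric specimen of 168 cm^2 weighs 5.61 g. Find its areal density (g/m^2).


Formula: GSM = mass_g / area_m2
Step 1: Convert area: 168 cm^2 = 168 / 10000 = 0.0168 m^2
Step 2: GSM = 5.61 g / 0.0168 m^2 = 333.9 g/m^2

333.9 g/m^2


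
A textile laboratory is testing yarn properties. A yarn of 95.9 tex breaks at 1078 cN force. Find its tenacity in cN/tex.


Formula: Tenacity = Breaking force / Linear density
Tenacity = 1078 cN / 95.9 tex
Tenacity = 11.24 cN/tex

11.24 cN/tex


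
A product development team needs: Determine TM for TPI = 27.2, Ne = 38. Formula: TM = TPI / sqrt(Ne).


Formula: TM = TPI / sqrt(Ne)
Step 1: sqrt(Ne) = sqrt(38) = 6.1644
Step 2: TM = 27.2 / 6.1644 = 4.41

4.41 TM


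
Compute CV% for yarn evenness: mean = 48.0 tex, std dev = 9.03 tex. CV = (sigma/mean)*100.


Formula: CV% = (standard deviation / mean) * 100
Step 1: Ratio = 9.03 / 48.0 = 0.188125
Step 2: CV% = 0.188125 * 100 = 18.8125% ≈ 18.8%

18.8%


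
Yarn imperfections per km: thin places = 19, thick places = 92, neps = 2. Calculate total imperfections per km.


Formula: Total = thin places + thick places + neps
Total = 19 + 92 + 2
Total = 113 imperfections/km

113 imperfections/km


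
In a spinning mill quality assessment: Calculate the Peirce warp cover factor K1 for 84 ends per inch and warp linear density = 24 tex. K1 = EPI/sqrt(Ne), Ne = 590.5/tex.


Formula: K1 = EPI / sqrt(Ne), with Ne = 590.5 / tex_warp
Step 1: Ne = 590.5 / 24 = 24.604
Step 2: sqrt(Ne) = sqrt(24.604) = 4.9602
Step 3: K1 = 84 / 4.9602 = 16.9

16.9


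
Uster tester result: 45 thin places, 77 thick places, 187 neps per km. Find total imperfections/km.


Formula: Total = thin places + thick places + neps
Total = 45 + 77 + 187
Total = 309 imperfections/km

309 imperfections/km


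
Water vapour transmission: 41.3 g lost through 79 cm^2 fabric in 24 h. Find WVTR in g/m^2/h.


Formula: WVTR = mass_loss / (area * time)
Step 1: Convert area: 79 cm^2 = 0.0079 m^2
Step 2: WVTR = 41.3 g / (0.0079 m^2 * 24 h)
Step 3: WVTR = 41.3 / 0.1896 = 217.8 g/m^2/h

217.8 g/m^2/h


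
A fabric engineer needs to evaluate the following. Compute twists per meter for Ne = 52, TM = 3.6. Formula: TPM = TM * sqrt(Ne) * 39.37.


Formula: TPM = TM * sqrt(Ne) * 39.37
Step 1: sqrt(Ne) = sqrt(52) = 7.2111
Step 2: TM * sqrt(Ne) = 3.6 * 7.2111 = 25.96
Step 3: TPM = 25.96 * 39.37 = 1022 twists/m

1022 twists/m


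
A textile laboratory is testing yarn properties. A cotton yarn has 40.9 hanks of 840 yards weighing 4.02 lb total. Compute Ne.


Formula: Ne = hanks / mass_lb
Substituting: Ne = 40.9 / 4.02
Ne = 10.2

10.2 Ne


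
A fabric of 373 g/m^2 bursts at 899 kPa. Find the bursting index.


Formula: Bursting Index = Bursting Strength / Fabric GSM
BI = 899 kPa / 373 g/m^2
BI = 2.410 kPa/(g/m^2)

2.410 kPa/(g/m^2)


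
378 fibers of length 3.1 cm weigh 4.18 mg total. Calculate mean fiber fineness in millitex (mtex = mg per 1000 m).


Formula: fineness (mtex) = mass (mg) / total length (km) = (mass_mg / total_length_m) * 1000
Step 1: Convert fiber length: 3.1 cm = 0.031 m
Step 2: Total fiber length = 378 * 0.031 = 11.718 m
Step 3: Linear density = 4.18 mg / 11.718 m = 0.3567 mg/m
Step 4: fineness = 0.3567 * 1000 = 356.7 mtex

356.7 mtex


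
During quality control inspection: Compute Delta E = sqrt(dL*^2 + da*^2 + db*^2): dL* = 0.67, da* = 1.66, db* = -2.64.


Formula: Delta E = sqrt(dL*^2 + da*^2 + db*^2)
Step 1: dL*^2 = 0.67^2 = 0.4489
Step 2: da*^2 = 1.66^2 = 2.7556
Step 3: db*^2 = (-2.64)^2 = 6.9696
Step 4: Sum = 0.4489 + 2.7556 + 6.9696 = 10.1741
Step 5: Delta E = sqrt(10.1741) = 3.19

3.19 Delta E


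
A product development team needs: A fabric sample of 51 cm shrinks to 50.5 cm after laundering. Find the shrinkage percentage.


Formula: Shrinkage% = ((L_before - L_after) / L_before) * 100
Step 1: Shrinkage = 51 - 50.5 = 0.5 cm
Step 2: Shrinkage% = (0.5 / 51) * 100
Step 3: Shrinkage% = 0.009804 * 100 = 0.9804% ≈ 1.0%

1.0%


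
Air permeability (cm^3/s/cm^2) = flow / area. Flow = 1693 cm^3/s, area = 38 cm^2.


Formula: Air Permeability = Airflow / Test Area
AP = 1693 cm^3/s / 38 cm^2
AP = 44.6 cm^3/s/cm^2

44.6 cm^3/s/cm^2


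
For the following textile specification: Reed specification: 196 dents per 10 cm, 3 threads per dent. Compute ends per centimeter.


Formula: EPC = (dents per 10 cm * ends per dent) / 10
Step 1: Total ends per 10 cm = 196 * 3 = 588
Step 2: EPC = 588 / 10 = 58.8 ends/cm

58.8 ends/cm


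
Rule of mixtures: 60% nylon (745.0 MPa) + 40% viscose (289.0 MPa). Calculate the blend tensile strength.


Formula: Blend property = (fraction_A * property_A) + (fraction_B * property_B)
Step 1: Contribution A = 60/100 * 745.0 MPa = 447.0 MPa
Step 2: Contribution B = 40/100 * 289.0 MPa = 115.6 MPa
Step 3: Blend tensile strength = 447.0 + 115.6 = 562.6 MPa

562.6 MPa


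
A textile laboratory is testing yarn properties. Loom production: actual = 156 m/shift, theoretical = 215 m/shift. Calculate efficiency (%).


Formula: Efficiency% = (Actual output / Theoretical output) * 100
Efficiency% = (156 / 215) * 100
Efficiency% = 0.725581 * 100 = 72.5581% ≈ 72.6%

72.6%


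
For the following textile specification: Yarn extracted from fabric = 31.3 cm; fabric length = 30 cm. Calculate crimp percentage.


Formula: Crimp% = ((L_yarn - L_fabric) / L_fabric) * 100
Step 1: Extension = 31.3 - 30 = 1.3 cm
Step 2: Crimp% = (1.3 / 30) * 100
Step 3: Crimp% = 0.043333 * 100 = 4.3333% ≈ 4.3%

4.3%


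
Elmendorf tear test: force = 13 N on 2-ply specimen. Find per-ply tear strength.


Formula: Per-ply strength = Total force / Number of plies
Per-ply = 13 N / 2
Per-ply = 6.5 N

6.5 N


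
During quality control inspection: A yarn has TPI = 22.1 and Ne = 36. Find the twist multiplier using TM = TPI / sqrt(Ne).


Formula: TM = TPI / sqrt(Ne)
Step 1: sqrt(Ne) = sqrt(36) = 6
Step 2: TM = 22.1 / 6 = 3.68

3.68 TM


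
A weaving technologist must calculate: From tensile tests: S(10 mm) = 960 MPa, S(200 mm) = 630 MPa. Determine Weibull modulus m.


Formula: m = ln(L1/L2) / ln(S2/S1)
Step 1: ln(L1/L2) = ln(10/200) = -2.99573
Step 2: S2/S1 = 630/960 = 0.65625
Step 3: ln(S2/S1) = ln(0.65625) = -0.42121
Step 4: m = -2.99573 / -0.42121 = 7.11

7.11 (Weibull m)


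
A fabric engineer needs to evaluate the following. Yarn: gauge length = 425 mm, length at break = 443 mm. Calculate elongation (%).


Formula: Elongation (%) = ((L_break - L0) / L0) * 100
Step 1: Extension = 443 - 425 = 18 mm
Step 2: Elongation = (18 / 425) * 100
Step 3: Elongation = 0.042353 * 100 = 4.2353% ≈ 4.2%

4.2%


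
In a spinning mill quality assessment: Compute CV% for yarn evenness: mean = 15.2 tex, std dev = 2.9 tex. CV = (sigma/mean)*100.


Formula: CV% = (standard deviation / mean) * 100
Step 1: Ratio = 2.9 / 15.2 = 0.190789
Step 2: CV% = 0.190789 * 100 = 19.0789% ≈ 19.1%

19.1%


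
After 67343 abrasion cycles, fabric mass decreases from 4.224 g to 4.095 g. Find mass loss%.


Formula: Mass loss% = ((m_before - m_after) / m_before) * 100
Step 1: Mass loss = 4.224 - 4.095 = 0.129 g
Step 2: Ratio = 0.129 / 4.224 = 0.0305398
Step 3: Mass loss% = 0.0305398 * 100 = 3.05398% ≈ 3.05%

3.05%


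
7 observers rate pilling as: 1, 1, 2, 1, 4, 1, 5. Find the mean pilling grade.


Formula: Mean = sum / count
Sum = 1 + 1 + 2 + 1 + 4 + 1 + 5 = 15
Mean = 15 / 7 = 2.1

2.1


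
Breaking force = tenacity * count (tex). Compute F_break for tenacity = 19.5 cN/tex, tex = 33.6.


Formula: Breaking force = Tenacity * Linear density
F = 19.5 cN/tex * 33.6 tex
F = 655.20 cN

655.20 cN


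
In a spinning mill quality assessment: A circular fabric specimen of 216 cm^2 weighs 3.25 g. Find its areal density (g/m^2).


Formula: GSM = mass_g / area_m2
Step 1: Convert area: 216 cm^2 = 216 / 10000 = 0.0216 m^2
Step 2: GSM = 3.25 g / 0.0216 m^2 = 150.5 g/m^2

150.5 g/m^2


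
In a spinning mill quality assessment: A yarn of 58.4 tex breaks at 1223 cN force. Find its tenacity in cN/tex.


Formula: Tenacity = Breaking force / Linear density
Tenacity = 1223 cN / 58.4 tex
Tenacity = 20.94 cN/tex

20.94 cN/tex


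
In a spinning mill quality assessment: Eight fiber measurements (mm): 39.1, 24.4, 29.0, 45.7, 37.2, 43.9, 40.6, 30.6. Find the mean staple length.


Formula: Mean = sum of lengths / count
Sum = 39.1 + 24.4 + 29.0 + 45.7 + 37.2 + 43.9 + 40.6 + 30.6
Sum = 290.5 mm
Mean = 290.5 / 8 = 36.31 mm

36.31 mm


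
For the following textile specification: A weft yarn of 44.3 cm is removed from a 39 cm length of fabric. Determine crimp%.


Formula: Crimp% = ((L_yarn - L_fabric) / L_fabric) * 100
Step 1: Extension = 44.3 - 39 = 5.3 cm
Step 2: Crimp% = (5.3 / 39) * 100
Step 3: Crimp% = 0.135897 * 100 = 13.5897% ≈ 13.6%

13.6%


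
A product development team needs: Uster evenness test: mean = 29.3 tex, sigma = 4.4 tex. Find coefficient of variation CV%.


Formula: CV% = (standard deviation / mean) * 100
Step 1: Ratio = 4.4 / 29.3 = 0.150171
Step 2: CV% = 0.150171 * 100 = 15.0171% ≈ 15.0%

15.0%


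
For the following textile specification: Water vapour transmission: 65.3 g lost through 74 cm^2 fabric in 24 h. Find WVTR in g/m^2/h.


Formula: WVTR = mass_loss / (area * time)
Step 1: Convert area: 74 cm^2 = 0.0074 m^2
Step 2: WVTR = 65.3 g / (0.0074 m^2 * 24 h)
Step 3: WVTR = 65.3 / 0.1776 = 367.7 g/m^2/h

367.7 g/m^2/h


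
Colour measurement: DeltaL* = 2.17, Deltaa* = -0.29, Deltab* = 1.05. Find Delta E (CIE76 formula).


Formula: Delta E = sqrt(dL*^2 + da*^2 + db*^2)
Step 1: dL*^2 = 2.17^2 = 4.7089
Step 2: da*^2 = (-0.29)^2 = 0.0841
Step 3: db*^2 = 1.05^2 = 1.1025
Step 4: Sum = 4.7089 + 0.0841 + 1.1025 = 5.8955
Step 5: Delta E = sqrt(5.8955) = 2.43

2.43 Delta E


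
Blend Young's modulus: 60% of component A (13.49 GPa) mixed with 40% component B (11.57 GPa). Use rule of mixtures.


Formula: Blend property = (fraction_A * property_A) + (fraction_B * property_B)
Step 1: Contribution A = 60/100 * 13.49 GPa = 8.094 GPa
Step 2: Contribution B = 40/100 * 11.57 GPa = 4.628 GPa
Step 3: Blend Young's modulus = 8.094 + 4.628 = 12.722 GPa

12.722 GPa


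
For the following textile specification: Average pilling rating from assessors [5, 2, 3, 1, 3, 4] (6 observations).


Formula: Mean = sum / count
Sum = 5 + 2 + 3 + 1 + 3 + 4 = 18
Mean = 18 / 6 = 3.0

3.0


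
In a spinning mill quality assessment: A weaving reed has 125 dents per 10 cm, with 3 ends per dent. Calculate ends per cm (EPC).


Formula: EPC = (dents per 10 cm * ends per dent) / 10
Step 1: Total ends per 10 cm = 125 * 3 = 375
Step 2: EPC = 375 / 10 = 37.5 ends/cm

37.5 ends/cm


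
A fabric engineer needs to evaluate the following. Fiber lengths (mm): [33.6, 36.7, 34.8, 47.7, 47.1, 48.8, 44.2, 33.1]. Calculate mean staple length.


Formula: Mean = sum of lengths / count
Sum = 33.6 + 36.7 + 34.8 + 47.7 + 47.1 + 48.8 + 44.2 + 33.1
Sum = 326.0 mm
Mean = 326.0 / 8 = 40.75 mm

40.75 mm


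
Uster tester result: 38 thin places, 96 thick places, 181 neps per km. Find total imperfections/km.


Formula: Total = thin places + thick places + neps
Total = 38 + 96 + 181
Total = 315 imperfections/km

315 imperfections/km


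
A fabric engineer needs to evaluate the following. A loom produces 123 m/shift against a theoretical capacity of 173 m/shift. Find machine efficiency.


Formula: Efficiency% = (Actual output / Theoretical output) * 100
Efficiency% = (123 / 173) * 100
Efficiency% = 0.710983 * 100 = 71.0983% ≈ 71.1%

71.1%


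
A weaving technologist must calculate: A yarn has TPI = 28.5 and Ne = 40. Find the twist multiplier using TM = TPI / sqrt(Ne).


Formula: TM = TPI / sqrt(Ne)
Step 1: sqrt(Ne) = sqrt(40) = 6.3246
Step 2: TM = 28.5 / 6.3246 = 4.51

4.51 TM


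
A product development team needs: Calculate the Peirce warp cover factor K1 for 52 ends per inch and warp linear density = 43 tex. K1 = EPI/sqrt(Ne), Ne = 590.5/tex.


Formula: K1 = EPI / sqrt(Ne), with Ne = 590.5 / tex_warp
Step 1: Ne = 590.5 / 43 = 13.733
Step 2: sqrt(Ne) = sqrt(13.733) = 3.7058
Step 3: K1 = 52 / 3.7058 = 14.0

14.0


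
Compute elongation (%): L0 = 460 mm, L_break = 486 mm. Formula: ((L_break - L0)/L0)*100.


Formula: Elongation (%) = ((L_break - L0) / L0) * 100
Step 1: Extension = 486 - 460 = 26 mm
Step 2: Elongation = (26 / 460) * 100
Step 3: Elongation = 0.056522 * 100 = 5.6522% ≈ 5.7%

5.7%


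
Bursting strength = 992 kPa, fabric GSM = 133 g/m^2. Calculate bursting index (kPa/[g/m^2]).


Formula: Bursting Index = Bursting Strength / Fabric GSM
BI = 992 kPa / 133 g/m^2
BI = 7.459 kPa/(g/m^2)

7.459 kPa/(g/m^2)


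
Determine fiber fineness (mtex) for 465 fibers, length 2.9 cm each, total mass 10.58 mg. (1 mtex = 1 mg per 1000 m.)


Formula: fineness (mtex) = mass (mg) / total length (km) = (mass_mg / total_length_m) * 1000
Step 1: Convert fiber length: 2.9 cm = 0.029 m
Step 2: Total fiber length = 465 * 0.029 = 13.485 m
Step 3: Linear density = 10.58 mg / 13.485 m = 0.7846 mg/m
Step 4: fineness = 0.7846 * 1000 = 784.6 mtex

784.6 mtex


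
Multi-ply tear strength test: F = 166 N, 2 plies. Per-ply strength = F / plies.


Formula: Per-ply strength = Total force / Number of plies
Per-ply = 166 N / 2
Per-ply = 83 N

83 N


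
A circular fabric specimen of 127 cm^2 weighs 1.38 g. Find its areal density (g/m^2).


Formula: GSM = mass_g / area_m2
Step 1: Convert area: 127 cm^2 = 127 / 10000 = 0.0127 m^2
Step 2: GSM = 1.38 g / 0.0127 m^2 = 108.7 g/m^2

108.7 g/m^2


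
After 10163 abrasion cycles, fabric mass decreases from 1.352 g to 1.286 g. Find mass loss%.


Formula: Mass loss% = ((m_before - m_after) / m_before) * 100
Step 1: Mass loss = 1.352 - 1.286 = 0.066 g
Step 2: Ratio = 0.066 / 1.352 = 0.0488166
Step 3: Mass loss% = 0.0488166 * 100 = 4.88166% ≈ 4.88%

4.88%


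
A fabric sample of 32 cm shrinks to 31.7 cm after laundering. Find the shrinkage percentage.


Formula: Shrinkage% = ((L_before - L_after) / L_before) * 100
Step 1: Shrinkage = 32 - 31.7 = 0.3 cm
Step 2: Shrinkage% = (0.3 / 32) * 100
Step 3: Shrinkage% = 0.009375 * 100 = 0.9375% ≈ 0.9%

0.9%


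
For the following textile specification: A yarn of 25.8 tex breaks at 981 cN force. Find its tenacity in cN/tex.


Formula: Tenacity = Breaking force / Linear density
Tenacity = 981 cN / 25.8 tex
Tenacity = 38.02 cN/tex

38.02 cN/tex


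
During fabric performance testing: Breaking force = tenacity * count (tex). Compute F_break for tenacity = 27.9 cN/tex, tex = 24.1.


Formula: Breaking force = Tenacity * Linear density
F = 27.9 cN/tex * 24.1 tex
F = 672.39 cN

672.39 cN


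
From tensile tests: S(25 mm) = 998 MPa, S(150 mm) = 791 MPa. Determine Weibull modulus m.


Formula: m = ln(L1/L2) / ln(S2/S1)
Step 1: ln(L1/L2) = ln(25/150) = -1.79176
Step 2: S2/S1 = 791/998 = 0.79259
Step 3: ln(S2/S1) = ln(0.79259) = -0.23245
Step 4: m = -1.79176 / -0.23245 = 7.71

7.71 (Weibull m)


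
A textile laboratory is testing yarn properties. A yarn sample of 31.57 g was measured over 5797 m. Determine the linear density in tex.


Formula: Tex = (mass_g / length_m) * 1000
Substituting: Tex = (31.57 / 5797) * 1000
Intermediate: 31.57 / 5797 = 0.00544592 g/m
Tex = 0.00544592 * 1000 = 5.45 tex

5.45 tex


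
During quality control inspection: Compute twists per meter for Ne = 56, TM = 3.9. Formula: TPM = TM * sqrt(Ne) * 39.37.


Formula: TPM = TM * sqrt(Ne) * 39.37
Step 1: sqrt(Ne) = sqrt(56) = 7.4833
Step 2: TM * sqrt(Ne) = 3.9 * 7.4833 = 29.1849
Step 3: TPM = 29.1849 * 39.37 = 1149 twists/m

1149 twists/m


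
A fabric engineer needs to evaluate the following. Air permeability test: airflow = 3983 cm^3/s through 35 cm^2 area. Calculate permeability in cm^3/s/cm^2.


Formula: Air Permeability = Airflow / Test Area
AP = 3983 cm^3/s / 35 cm^2
AP = 113.8 cm^3/s/cm^2

113.8 cm^3/s/cm^2


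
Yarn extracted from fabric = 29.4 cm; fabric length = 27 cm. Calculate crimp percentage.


Formula: Crimp% = ((L_yarn - L_fabric) / L_fabric) * 100
Step 1: Extension = 29.4 - 27 = 2.4 cm
Step 2: Crimp% = (2.4 / 27) * 100
Step 3: Crimp% = 0.088889 * 100 = 8.8889% ≈ 8.9%

8.9%


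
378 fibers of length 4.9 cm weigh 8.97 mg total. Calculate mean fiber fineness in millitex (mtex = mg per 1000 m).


Formula: fineness (mtex) = mass (mg) / total length (km) = (mass_mg / total_length_m) * 1000
Step 1: Convert fiber length: 4.9 cm = 0.049 m
Step 2: Total fiber length = 378 * 0.049 = 18.522 m
Step 3: Linear density = 8.97 mg / 18.522 m = 0.4843 mg/m
Step 4: fineness = 0.4843 * 1000 = 484.3 mtex

484.3 mtex


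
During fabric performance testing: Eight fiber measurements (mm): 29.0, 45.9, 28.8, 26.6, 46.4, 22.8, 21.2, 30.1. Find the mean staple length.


Formula: Mean = sum of lengths / count
Sum = 29.0 + 45.9 + 28.8 + 26.6 + 46.4 + 22.8 + 21.2 + 30.1
Sum = 250.8 mm
Mean = 250.8 / 8 = 31.35 mm

31.35 mm


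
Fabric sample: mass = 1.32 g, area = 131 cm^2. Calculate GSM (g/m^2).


Formula: GSM = mass_g / area_m2
Step 1: Convert area: 131 cm^2 = 131 / 10000 = 0.0131 m^2
Step 2: GSM = 1.32 g / 0.0131 m^2 = 100.8 g/m^2

100.8 g/m^2


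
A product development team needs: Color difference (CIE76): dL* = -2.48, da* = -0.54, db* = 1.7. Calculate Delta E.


Formula: Delta E = sqrt(dL*^2 + da*^2 + db*^2)
Step 1: dL*^2 = (-2.48)^2 = 6.1504
Step 2: da*^2 = (-0.54)^2 = 0.2916
Step 3: db*^2 = 1.7^2 = 2.89
Step 4: Sum = 6.1504 + 0.2916 + 2.89 = 9.332
Step 5: Delta E = sqrt(9.332) = 3.05

3.05 Delta E


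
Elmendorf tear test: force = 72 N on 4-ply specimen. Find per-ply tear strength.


Formula: Per-ply strength = Total force / Number of plies
Per-ply = 72 N / 4
Per-ply = 18 N

18 N


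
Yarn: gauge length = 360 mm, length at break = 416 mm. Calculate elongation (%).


Formula: Elongation (%) = ((L_break - L0) / L0) * 100
Step 1: Extension = 416 - 360 = 56 mm
Step 2: Elongation = (56 / 360) * 100
Step 3: Elongation = 0.155556 * 100 = 15.5556% ≈ 15.6%

15.6%


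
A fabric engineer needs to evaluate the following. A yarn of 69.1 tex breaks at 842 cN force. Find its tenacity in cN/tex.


Formula: Tenacity = Breaking force / Linear density
Tenacity = 842 cN / 69.1 tex
Tenacity = 12.19 cN/tex

12.19 cN/tex


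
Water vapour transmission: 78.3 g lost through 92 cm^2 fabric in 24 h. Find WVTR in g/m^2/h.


Formula: WVTR = mass_loss / (area * time)
Step 1: Convert area: 92 cm^2 = 0.0092 m^2
Step 2: WVTR = 78.3 g / (0.0092 m^2 * 24 h)
Step 3: WVTR = 78.3 / 0.2208 = 354.6 g/m^2/h

354.6 g/m^2/h


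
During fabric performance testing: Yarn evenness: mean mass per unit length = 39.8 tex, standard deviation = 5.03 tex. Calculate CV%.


Formula: CV% = (standard deviation / mean) * 100
Step 1: Ratio = 5.03 / 39.8 = 0.126382
Step 2: CV% = 0.126382 * 100 = 12.6382% ≈ 12.6%

12.6%


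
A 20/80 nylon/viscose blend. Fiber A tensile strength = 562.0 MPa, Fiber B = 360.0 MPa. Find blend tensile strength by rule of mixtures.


Formula: Blend property = (fraction_A * property_A) + (fraction_B * property_B)
Step 1: Contribution A = 20/100 * 562.0 MPa = 112.4 MPa
Step 2: Contribution B = 80/100 * 360.0 MPa = 288.0 MPa
Step 3: Blend tensile strength = 112.4 + 288.0 = 400.4 MPa

400.4 MPa


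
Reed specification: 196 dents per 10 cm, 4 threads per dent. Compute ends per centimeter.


Formula: EPC = (dents per 10 cm * ends per dent) / 10
Step 1: Total ends per 10 cm = 196 * 4 = 784
Step 2: EPC = 784 / 10 = 78.4 ends/cm

78.4 ends/cm


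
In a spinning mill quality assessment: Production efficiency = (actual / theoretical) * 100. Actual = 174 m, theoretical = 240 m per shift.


Formula: Efficiency% = (Actual output / Theoretical output) * 100
Efficiency% = (174 / 240) * 100
Efficiency% = 0.725 * 100 = 72.5%

72.5%


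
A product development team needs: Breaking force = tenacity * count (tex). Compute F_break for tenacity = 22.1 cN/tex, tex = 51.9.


Formula: Breaking force = Tenacity * Linear density
F = 22.1 cN/tex * 51.9 tex
F = 1146.99 cN

1146.99 cN


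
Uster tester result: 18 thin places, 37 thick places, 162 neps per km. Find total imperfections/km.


Formula: Total = thin places + thick places + neps
Total = 18 + 37 + 162
Total = 217 imperfections/km

217 imperfections/km


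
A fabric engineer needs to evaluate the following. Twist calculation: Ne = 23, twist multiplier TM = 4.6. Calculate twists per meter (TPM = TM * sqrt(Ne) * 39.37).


Formula: TPM = TM * sqrt(Ne) * 39.37
Step 1: sqrt(Ne) = sqrt(23) = 4.7958
Step 2: TM * sqrt(Ne) = 4.6 * 4.7958 = 22.0607
Step 3: TPM = 22.0607 * 39.37 = 869 twists/m

869 twists/m


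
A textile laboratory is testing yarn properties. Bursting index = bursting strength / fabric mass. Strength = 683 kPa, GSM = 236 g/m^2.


Formula: Bursting Index = Bursting Strength / Fabric GSM
BI = 683 kPa / 236 g/m^2
BI = 2.894 kPa/(g/m^2)

2.894 kPa/(g/m^2)


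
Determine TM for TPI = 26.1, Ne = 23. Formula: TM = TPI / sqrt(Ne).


Formula: TM = TPI / sqrt(Ne)
Step 1: sqrt(Ne) = sqrt(23) = 4.7958
Step 2: TM = 26.1 / 4.7958 = 5.44

5.44 TM


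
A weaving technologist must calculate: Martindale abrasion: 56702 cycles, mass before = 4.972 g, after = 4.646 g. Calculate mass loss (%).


Formula: Mass loss% = ((m_before - m_after) / m_before) * 100
Step 1: Mass loss = 4.972 - 4.646 = 0.326 g
Step 2: Ratio = 0.326 / 4.972 = 0.0655672
Step 3: Mass loss% = 0.0655672 * 100 = 6.55672% ≈ 6.56%

6.56%


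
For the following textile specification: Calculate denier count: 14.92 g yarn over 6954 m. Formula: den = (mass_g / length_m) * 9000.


Formula: den = (mass_g / length_m) * 9000
Substituting: den = (14.92 / 6954) * 9000
Intermediate: 14.92 / 6954 = 0.00214553 g/m
den = 0.00214553 * 9000 = 19.3 denier

19.3 denier


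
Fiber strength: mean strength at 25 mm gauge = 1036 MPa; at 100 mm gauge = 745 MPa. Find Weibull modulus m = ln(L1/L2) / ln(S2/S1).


Formula: m = ln(L1/L2) / ln(S2/S1)
Step 1: ln(L1/L2) = ln(25/100) = -1.38629
Step 2: S2/S1 = 745/1036 = 0.71911
Step 3: ln(S2/S1) = ln(0.71911) = -0.32974
Step 4: m = -1.38629 / -0.32974 = 4.20

4.20 (Weibull m)


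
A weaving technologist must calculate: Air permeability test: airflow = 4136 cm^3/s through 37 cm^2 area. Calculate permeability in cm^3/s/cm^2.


Formula: Air Permeability = Airflow / Test Area
AP = 4136 cm^3/s / 37 cm^2
AP = 111.8 cm^3/s/cm^2

111.8 cm^3/s/cm^2


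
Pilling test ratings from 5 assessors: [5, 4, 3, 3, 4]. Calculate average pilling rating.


Formula: Mean = sum / count
Sum = 5 + 4 + 3 + 3 + 4 = 19
Mean = 19 / 5 = 3.8

3.8


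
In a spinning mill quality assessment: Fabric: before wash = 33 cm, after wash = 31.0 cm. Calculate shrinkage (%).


Formula: Shrinkage% = ((L_before - L_after) / L_before) * 100
Step 1: Shrinkage = 33 - 31.0 = 2.0 cm
Step 2: Shrinkage% = (2.0 / 33) * 100
Step 3: Shrinkage% = 0.060606 * 100 = 6.0606% ≈ 6.1%

6.1%


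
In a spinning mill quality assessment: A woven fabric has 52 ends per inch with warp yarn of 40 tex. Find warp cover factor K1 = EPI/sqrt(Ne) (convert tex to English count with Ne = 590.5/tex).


Formula: K1 = EPI / sqrt(Ne), with Ne = 590.5 / tex_warp
Step 1: Ne = 590.5 / 40 = 14.763
Step 2: sqrt(Ne) = sqrt(14.763) = 3.8423
Step 3: K1 = 52 / 3.8423 = 13.5

13.5


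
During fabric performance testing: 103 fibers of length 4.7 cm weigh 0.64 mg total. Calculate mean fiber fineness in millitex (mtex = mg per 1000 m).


Formula: fineness (mtex) = mass (mg) / total length (km) = (mass_mg / total_length_m) * 1000
Step 1: Convert fiber length: 4.7 cm = 0.047 m
Step 2: Total fiber length = 103 * 0.047 = 4.841 m
Step 3: Linear density = 0.64 mg / 4.841 m = 0.1322 mg/m
Step 4: fineness = 0.1322 * 1000 = 132.2 mtex

132.2 mtex


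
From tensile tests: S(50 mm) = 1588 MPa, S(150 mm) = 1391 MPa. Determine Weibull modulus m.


Formula: m = ln(L1/L2) / ln(S2/S1)
Step 1: ln(L1/L2) = ln(50/150) = -1.09861
Step 2: S2/S1 = 1391/1588 = 0.87594
Step 3: ln(S2/S1) = ln(0.87594) = -0.13246
Step 4: m = -1.09861 / -0.13246 = 8.29

8.29 (Weibull m)


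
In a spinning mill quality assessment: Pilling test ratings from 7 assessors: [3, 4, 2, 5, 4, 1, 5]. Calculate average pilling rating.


Formula: Mean = sum / count
Sum = 3 + 4 + 2 + 5 + 4 + 1 + 5 = 24
Mean = 24 / 7 = 3.4

3.4


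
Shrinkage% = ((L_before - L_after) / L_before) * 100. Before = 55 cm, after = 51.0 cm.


Formula: Shrinkage% = ((L_before - L_after) / L_before) * 100
Step 1: Shrinkage = 55 - 51.0 = 4.0 cm
Step 2: Shrinkage% = (4.0 / 55) * 100
Step 3: Shrinkage% = 0.072727 * 100 = 7.2727% ≈ 7.3%

7.3%


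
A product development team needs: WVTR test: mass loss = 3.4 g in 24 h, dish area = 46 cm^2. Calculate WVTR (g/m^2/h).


Formula: WVTR = mass_loss / (area * time)
Step 1: Convert area: 46 cm^2 = 0.0046 m^2
Step 2: WVTR = 3.4 g / (0.0046 m^2 * 24 h)
Step 3: WVTR = 3.4 / 0.1104 = 30.8 g/m^2/h

30.8 g/m^2/h


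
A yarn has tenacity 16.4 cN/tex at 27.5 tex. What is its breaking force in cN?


Formula: Breaking force = Tenacity * Linear density
F = 16.4 cN/tex * 27.5 tex
F = 451.00 cN

451.00 cN


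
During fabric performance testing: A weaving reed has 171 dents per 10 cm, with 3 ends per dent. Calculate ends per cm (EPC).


Formula: EPC = (dents per 10 cm * ends per dent) / 10
Step 1: Total ends per 10 cm = 171 * 3 = 513
Step 2: EPC = 513 / 10 = 51.3 ends/cm

51.3 ends/cm


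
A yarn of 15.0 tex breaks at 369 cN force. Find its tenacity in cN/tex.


Formula: Tenacity = Breaking force / Linear density
Tenacity = 369 cN / 15.0 tex
Tenacity = 24.60 cN/tex

24.60 cN/tex


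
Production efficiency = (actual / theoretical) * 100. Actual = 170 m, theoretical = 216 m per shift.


Formula: Efficiency% = (Actual output / Theoretical output) * 100
Efficiency% = (170 / 216) * 100
Efficiency% = 0.787037 * 100 = 78.7037% ≈ 78.7%

78.7%


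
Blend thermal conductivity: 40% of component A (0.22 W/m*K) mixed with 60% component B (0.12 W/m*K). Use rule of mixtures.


Formula: Blend property = (fraction_A * property_A) + (fraction_B * property_B)
Step 1: Contribution A = 40/100 * 0.22 W/m*K = 0.088 W/m*K
Step 2: Contribution B = 60/100 * 0.12 W/m*K = 0.072 W/m*K
Step 3: Blend thermal conductivity = 0.088 + 0.072 = 0.16 W/m*K

0.16 W/m*K


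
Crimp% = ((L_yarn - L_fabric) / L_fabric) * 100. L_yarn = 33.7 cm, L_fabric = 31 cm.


Formula: Crimp% = ((L_yarn - L_fabric) / L_fabric) * 100
Step 1: Extension = 33.7 - 31 = 2.7 cm
Step 2: Crimp% = (2.7 / 31) * 100
Step 3: Crimp% = 0.087097 * 100 = 8.7097% ≈ 8.7%

8.7%


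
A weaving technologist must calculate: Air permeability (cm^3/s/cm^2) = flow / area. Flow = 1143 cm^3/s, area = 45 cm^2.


Formula: Air Permeability = Airflow / Test Area
AP = 1143 cm^3/s / 45 cm^2
AP = 25.4 cm^3/s/cm^2

25.4 cm^3/s/cm^2


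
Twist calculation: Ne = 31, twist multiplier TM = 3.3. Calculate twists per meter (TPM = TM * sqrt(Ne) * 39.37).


Formula: TPM = TM * sqrt(Ne) * 39.37
Step 1: sqrt(Ne) = sqrt(31) = 5.5678
Step 2: TM * sqrt(Ne) = 3.3 * 5.5678 = 18.3737
Step 3: TPM = 18.3737 * 39.37 = 723 twists/m

723 twists/m


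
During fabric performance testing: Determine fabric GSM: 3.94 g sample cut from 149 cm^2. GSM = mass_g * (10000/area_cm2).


Formula: GSM = mass_g / area_m2
Step 1: Convert area: 149 cm^2 = 149 / 10000 = 0.0149 m^2
Step 2: GSM = 3.94 g / 0.0149 m^2 = 264.4 g/m^2

264.4 g/m^2


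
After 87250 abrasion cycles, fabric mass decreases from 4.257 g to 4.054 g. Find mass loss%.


Formula: Mass loss% = ((m_before - m_after) / m_before) * 100
Step 1: Mass loss = 4.257 - 4.054 = 0.203 g
Step 2: Ratio = 0.203 / 4.257 = 0.0476862
Step 3: Mass loss% = 0.0476862 * 100 = 4.76862% ≈ 4.77%

4.77%


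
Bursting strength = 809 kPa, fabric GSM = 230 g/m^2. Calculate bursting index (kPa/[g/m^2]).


Formula: Bursting Index = Bursting Strength / Fabric GSM
BI = 809 kPa / 230 g/m^2
BI = 3.517 kPa/(g/m^2)

3.517 kPa/(g/m^2)


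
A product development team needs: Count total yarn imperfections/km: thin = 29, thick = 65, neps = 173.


Formula: Total = thin places + thick places + neps
Total = 29 + 65 + 173
Total = 267 imperfections/km

267 imperfections/km


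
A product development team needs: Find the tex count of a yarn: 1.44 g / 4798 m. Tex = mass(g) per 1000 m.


Formula: Tex = (mass_g / length_m) * 1000
Substituting: Tex = (1.44 / 4798) * 1000
Intermediate: 1.44 / 4798 = 0.00030013 g/m
Tex = 0.00030013 * 1000 = 0.30 tex

0.30 tex


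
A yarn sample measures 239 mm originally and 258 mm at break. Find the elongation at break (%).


Formula: Elongation (%) = ((L_break - L0) / L0) * 100
Step 1: Extension = 258 - 239 = 19 mm
Step 2: Elongation = (19 / 239) * 100
Step 3: Elongation = 0.079498 * 100 = 7.9498% ≈ 7.9%

7.9%


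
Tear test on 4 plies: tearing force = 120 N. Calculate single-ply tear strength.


Formula: Per-ply strength = Total force / Number of plies
Per-ply = 120 N / 4
Per-ply = 30 N

30 N


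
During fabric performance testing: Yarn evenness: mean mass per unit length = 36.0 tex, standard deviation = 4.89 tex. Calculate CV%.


Formula: CV% = (standard deviation / mean) * 100
Step 1: Ratio = 4.89 / 36.0 = 0.135833
Step 2: CV% = 0.135833 * 100 = 13.5833% ≈ 13.6%

13.6%


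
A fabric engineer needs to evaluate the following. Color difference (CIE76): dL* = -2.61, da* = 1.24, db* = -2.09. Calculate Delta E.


Formula: Delta E = sqrt(dL*^2 + da*^2 + db*^2)
Step 1: dL*^2 = (-2.61)^2 = 6.8121
Step 2: da*^2 = 1.24^2 = 1.5376
Step 3: db*^2 = (-2.09)^2 = 4.3681
Step 4: Sum = 6.8121 + 1.5376 + 4.3681 = 12.7178
Step 5: Delta E = sqrt(12.7178) = 3.57

3.57 Delta E


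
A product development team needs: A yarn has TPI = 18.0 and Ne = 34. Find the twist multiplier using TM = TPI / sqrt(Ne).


Formula: TM = TPI / sqrt(Ne)
Step 1: sqrt(Ne) = sqrt(34) = 5.831
Step 2: TM = 18.0 / 5.831 = 3.09

3.09 TM


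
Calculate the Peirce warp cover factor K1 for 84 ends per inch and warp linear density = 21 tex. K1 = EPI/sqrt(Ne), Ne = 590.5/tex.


Formula: K1 = EPI / sqrt(Ne), with Ne = 590.5 / tex_warp
Step 1: Ne = 590.5 / 21 = 28.119
Step 2: sqrt(Ne) = sqrt(28.119) = 5.3027
Step 3: K1 = 84 / 5.3027 = 15.8

15.8


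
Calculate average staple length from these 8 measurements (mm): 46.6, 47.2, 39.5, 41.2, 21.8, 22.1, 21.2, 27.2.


Formula: Mean = sum of lengths / count
Sum = 46.6 + 47.2 + 39.5 + 41.2 + 21.8 + 22.1 + 21.2 + 27.2
Sum = 266.8 mm
Mean = 266.8 / 8 = 33.35 mm

33.35 mm


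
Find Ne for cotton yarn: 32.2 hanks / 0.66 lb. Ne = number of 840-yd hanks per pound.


Formula: Ne = hanks / mass_lb
Substituting: Ne = 32.2 / 0.66
Ne = 48.8

48.8 Ne


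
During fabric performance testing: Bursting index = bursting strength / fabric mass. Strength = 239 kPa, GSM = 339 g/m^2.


Formula: Bursting Index = Bursting Strength / Fabric GSM
BI = 239 kPa / 339 g/m^2
BI = 0.705 kPa/(g/m^2)

0.705 kPa/(g/m^2)


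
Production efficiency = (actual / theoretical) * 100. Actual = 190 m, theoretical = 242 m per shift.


Formula: Efficiency% = (Actual output / Theoretical output) * 100
Efficiency% = (190 / 242) * 100
Efficiency% = 0.785124 * 100 = 78.5124% ≈ 78.5%

78.5%


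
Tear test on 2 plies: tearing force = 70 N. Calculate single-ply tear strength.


Formula: Per-ply strength = Total force / Number of plies
Per-ply = 70 N / 2
Per-ply = 35 N

35 N


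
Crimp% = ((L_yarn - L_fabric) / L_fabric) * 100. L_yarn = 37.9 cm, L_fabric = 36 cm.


Formula: Crimp% = ((L_yarn - L_fabric) / L_fabric) * 100
Step 1: Extension = 37.9 - 36 = 1.9 cm
Step 2: Crimp% = (1.9 / 36) * 100
Step 3: Crimp% = 0.052778 * 100 = 5.2778% ≈ 5.3%

5.3%


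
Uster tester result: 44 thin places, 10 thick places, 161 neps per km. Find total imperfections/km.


Formula: Total = thin places + thick places + neps
Total = 44 + 10 + 161
Total = 215 imperfections/km

215 imperfections/km


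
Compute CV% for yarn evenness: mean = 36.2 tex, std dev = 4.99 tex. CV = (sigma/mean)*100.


Formula: CV% = (standard deviation / mean) * 100
Step 1: Ratio = 4.99 / 36.2 = 0.137845
Step 2: CV% = 0.137845 * 100 = 13.7845% ≈ 13.8%

13.8%


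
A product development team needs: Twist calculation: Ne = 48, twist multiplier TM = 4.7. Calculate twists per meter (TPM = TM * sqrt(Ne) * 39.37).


Formula: TPM = TM * sqrt(Ne) * 39.37
Step 1: sqrt(Ne) = sqrt(48) = 6.9282
Step 2: TM * sqrt(Ne) = 4.7 * 6.9282 = 32.5625
Step 3: TPM = 32.5625 * 39.37 = 1282 twists/m

1282 twists/m


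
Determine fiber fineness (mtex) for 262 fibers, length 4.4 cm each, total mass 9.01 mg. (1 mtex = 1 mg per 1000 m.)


Formula: fineness (mtex) = mass (mg) / total length (km) = (mass_mg / total_length_m) * 1000
Step 1: Convert fiber length: 4.4 cm = 0.044 m
Step 2: Total fiber length = 262 * 0.044 = 11.528 m
Step 3: Linear density = 9.01 mg / 11.528 m = 0.7816 mg/m
Step 4: fineness = 0.7816 * 1000 = 781.6 mtex

781.6 mtex


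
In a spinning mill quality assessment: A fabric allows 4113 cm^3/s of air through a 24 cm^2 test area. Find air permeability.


Formula: Air Permeability = Airflow / Test Area
AP = 4113 cm^3/s / 24 cm^2
AP = 171.4 cm^3/s/cm^2

171.4 cm^3/s/cm^2


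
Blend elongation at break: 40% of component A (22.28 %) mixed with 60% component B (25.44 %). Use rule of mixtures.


Formula: Blend property = (fraction_A * property_A) + (fraction_B * property_B)
Step 1: Contribution A = 40/100 * 22.28 % = 8.912 %
Step 2: Contribution B = 60/100 * 25.44 % = 15.264 %
Step 3: Blend elongation at break = 8.912 + 15.264 = 24.176 %

24.176 %


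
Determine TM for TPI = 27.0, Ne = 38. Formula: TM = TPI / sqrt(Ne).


Formula: TM = TPI / sqrt(Ne)
Step 1: sqrt(Ne) = sqrt(38) = 6.1644
Step 2: TM = 27.0 / 6.1644 = 4.38

4.38 TM


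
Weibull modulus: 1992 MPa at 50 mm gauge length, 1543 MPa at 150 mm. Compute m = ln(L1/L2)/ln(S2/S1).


Formula: m = ln(L1/L2) / ln(S2/S1)
Step 1: ln(L1/L2) = ln(50/150) = -1.09861
Step 2: S2/S1 = 1543/1992 = 0.7746
Step 3: ln(S2/S1) = ln(0.7746) = -0.25541
Step 4: m = -1.09861 / -0.25541 = 4.30

4.30 (Weibull m)
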